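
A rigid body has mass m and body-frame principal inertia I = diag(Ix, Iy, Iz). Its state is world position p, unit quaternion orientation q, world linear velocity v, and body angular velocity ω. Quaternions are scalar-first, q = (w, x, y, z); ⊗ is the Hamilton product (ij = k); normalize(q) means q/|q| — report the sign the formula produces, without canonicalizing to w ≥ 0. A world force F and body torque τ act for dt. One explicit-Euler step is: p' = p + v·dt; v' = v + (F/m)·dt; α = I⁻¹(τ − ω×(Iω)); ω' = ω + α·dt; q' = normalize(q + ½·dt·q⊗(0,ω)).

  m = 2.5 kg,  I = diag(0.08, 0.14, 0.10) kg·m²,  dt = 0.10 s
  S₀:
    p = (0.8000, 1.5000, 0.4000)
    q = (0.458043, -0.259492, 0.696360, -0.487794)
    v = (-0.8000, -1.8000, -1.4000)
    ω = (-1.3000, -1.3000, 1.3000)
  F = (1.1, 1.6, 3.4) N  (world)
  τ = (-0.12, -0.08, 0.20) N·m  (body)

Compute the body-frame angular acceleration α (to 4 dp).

gyro term ω×Iω = (0.0676, 0.0338, 0.1014)
(τ − ω×Iω)/I = (-2.3450, -0.8129, 0.9860)

α = (-2.3450, -0.8129, 0.9860)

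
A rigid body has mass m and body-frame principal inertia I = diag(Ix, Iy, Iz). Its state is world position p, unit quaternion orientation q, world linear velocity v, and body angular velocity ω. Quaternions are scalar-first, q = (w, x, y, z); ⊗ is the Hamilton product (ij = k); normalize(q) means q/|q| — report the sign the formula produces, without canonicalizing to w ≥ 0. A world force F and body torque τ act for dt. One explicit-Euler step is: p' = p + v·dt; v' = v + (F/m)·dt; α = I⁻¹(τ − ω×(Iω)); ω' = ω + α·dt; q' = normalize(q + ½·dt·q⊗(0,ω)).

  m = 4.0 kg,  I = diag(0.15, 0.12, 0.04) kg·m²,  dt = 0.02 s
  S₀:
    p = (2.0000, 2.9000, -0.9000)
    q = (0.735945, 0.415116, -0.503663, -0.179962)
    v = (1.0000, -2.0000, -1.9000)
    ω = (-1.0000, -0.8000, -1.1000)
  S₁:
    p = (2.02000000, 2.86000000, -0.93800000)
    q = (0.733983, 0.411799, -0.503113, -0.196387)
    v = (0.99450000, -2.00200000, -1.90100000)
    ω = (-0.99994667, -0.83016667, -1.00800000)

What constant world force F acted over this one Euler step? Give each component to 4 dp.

v₁ − v₀ = (-0.00550000, -0.00200000, -0.00100000)
applied force F = (-1.1000, -0.4000, -0.2000)

F = (-1.1000, -0.4000, -0.2000)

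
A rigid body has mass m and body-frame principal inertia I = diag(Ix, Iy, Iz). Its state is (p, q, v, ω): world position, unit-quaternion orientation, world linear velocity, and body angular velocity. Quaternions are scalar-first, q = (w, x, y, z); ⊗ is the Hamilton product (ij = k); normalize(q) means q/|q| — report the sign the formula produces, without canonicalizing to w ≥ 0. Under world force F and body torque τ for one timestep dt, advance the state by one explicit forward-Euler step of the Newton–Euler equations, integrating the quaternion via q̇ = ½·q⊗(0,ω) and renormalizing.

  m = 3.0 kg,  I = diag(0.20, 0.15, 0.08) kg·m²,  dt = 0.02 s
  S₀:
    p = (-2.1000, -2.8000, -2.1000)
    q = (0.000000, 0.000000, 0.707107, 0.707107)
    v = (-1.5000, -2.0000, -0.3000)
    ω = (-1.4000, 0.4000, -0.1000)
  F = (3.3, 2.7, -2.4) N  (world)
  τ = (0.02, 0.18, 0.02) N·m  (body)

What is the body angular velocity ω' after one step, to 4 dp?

ω' = (-1.3983, 0.4218, -0.1020)

(τ − ω×Iω)/I = (0.0860, 1.0880, -0.1000)
new body rate ω' = (-1.3983, 0.4218, -0.1020)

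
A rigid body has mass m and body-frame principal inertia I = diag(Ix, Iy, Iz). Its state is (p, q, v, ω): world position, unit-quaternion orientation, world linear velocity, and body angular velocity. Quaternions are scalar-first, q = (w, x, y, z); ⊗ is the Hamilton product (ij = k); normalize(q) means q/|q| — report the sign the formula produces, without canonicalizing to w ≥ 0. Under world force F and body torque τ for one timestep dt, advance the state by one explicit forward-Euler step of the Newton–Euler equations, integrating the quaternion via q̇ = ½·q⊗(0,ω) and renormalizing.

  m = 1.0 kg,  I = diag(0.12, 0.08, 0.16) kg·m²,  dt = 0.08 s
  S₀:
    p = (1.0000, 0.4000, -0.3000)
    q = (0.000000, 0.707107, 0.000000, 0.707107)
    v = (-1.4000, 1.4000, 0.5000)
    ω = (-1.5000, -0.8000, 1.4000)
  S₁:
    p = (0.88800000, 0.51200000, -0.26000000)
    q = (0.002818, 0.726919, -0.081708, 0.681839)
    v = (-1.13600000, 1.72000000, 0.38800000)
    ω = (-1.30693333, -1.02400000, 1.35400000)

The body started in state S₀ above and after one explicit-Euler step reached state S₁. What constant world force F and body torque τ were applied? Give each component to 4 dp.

F = (3.3000, 4.0000, -1.4000)
τ = (0.2000, -0.1400, -0.1400)

Δω = ω₁−ω₀ = (0.19306667, -0.22400000, -0.04600000)
precession coupling = (-0.0896, 0.0840, -0.0480)
I·α + gyro = (0.2000, -0.1400, -0.1400)
Δv = v₁−v₀ = (0.26400000, 0.32000000, -0.11200000)
F = m·Δv/dt = (3.3000, 4.0000, -1.4000)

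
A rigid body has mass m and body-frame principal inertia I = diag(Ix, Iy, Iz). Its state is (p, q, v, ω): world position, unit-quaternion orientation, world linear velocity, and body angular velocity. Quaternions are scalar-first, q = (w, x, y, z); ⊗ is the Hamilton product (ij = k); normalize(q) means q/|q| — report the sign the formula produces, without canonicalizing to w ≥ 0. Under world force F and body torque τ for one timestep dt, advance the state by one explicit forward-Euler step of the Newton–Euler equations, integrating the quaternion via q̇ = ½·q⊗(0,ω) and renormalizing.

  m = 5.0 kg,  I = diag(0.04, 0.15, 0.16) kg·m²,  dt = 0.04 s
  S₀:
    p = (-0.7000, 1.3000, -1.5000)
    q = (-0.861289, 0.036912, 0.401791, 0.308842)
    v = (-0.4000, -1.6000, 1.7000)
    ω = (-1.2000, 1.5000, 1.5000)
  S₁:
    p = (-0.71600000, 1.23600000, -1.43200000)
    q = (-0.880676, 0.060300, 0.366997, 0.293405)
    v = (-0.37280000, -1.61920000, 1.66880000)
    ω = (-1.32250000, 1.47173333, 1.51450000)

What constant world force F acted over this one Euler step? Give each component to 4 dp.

F = (3.4000, -2.4000, -3.9000)

v₁ − v₀ = (0.02720000, -0.01920000, -0.03120000)
F = m·Δv/dt = (3.4000, -2.4000, -3.9000)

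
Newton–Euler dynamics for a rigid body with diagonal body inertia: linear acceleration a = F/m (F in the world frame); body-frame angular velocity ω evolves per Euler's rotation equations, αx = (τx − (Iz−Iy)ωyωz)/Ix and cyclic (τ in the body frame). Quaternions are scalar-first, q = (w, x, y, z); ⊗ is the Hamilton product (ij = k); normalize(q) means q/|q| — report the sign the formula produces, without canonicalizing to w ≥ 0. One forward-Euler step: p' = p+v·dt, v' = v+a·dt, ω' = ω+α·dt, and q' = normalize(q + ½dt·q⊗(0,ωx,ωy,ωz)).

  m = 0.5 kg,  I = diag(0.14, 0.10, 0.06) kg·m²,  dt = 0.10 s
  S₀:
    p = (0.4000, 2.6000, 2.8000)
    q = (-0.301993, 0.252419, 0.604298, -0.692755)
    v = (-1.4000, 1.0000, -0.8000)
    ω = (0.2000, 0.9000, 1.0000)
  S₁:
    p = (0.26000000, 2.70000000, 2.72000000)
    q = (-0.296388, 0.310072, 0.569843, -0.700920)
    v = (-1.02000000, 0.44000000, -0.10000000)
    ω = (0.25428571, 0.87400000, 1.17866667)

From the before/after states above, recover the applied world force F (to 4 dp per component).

F = (1.9000, -2.8000, 3.5000)

Δv = v₁−v₀ = (0.38000000, -0.56000000, 0.70000000)
F = m·Δv/dt = (1.9000, -2.8000, 3.5000)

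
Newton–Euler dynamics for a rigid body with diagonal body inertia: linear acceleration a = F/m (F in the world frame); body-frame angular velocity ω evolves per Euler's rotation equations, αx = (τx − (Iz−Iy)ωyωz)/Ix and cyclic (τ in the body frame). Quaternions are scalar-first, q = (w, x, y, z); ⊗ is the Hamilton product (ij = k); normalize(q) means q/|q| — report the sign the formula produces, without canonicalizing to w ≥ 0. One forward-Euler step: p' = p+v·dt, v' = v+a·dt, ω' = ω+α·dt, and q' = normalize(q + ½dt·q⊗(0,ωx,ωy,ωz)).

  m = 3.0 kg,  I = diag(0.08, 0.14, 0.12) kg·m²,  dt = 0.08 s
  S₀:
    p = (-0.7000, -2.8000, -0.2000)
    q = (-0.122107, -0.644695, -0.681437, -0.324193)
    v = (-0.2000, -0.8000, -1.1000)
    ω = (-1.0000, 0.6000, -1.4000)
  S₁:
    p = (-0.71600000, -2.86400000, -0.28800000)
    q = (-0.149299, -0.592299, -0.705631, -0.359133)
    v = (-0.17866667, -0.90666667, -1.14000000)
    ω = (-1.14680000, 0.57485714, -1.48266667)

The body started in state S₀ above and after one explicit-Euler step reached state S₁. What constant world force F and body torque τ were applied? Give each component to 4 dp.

F = (0.8000, -4.0000, -1.5000)
τ = (-0.1300, -0.1000, -0.1600)

rate change Δω = (-0.14680000, -0.02514286, -0.08266667)
ω₀×(Iω₀) = (0.0168, -0.0560, -0.0360)
τ = I·(Δω/dt) + ω₀×(Iω₀) = (-0.1300, -0.1000, -0.1600)
Δv = v₁−v₀ = (0.02133333, -0.10666667, -0.04000000)
F = m·Δv/dt = (0.8000, -4.0000, -1.5000)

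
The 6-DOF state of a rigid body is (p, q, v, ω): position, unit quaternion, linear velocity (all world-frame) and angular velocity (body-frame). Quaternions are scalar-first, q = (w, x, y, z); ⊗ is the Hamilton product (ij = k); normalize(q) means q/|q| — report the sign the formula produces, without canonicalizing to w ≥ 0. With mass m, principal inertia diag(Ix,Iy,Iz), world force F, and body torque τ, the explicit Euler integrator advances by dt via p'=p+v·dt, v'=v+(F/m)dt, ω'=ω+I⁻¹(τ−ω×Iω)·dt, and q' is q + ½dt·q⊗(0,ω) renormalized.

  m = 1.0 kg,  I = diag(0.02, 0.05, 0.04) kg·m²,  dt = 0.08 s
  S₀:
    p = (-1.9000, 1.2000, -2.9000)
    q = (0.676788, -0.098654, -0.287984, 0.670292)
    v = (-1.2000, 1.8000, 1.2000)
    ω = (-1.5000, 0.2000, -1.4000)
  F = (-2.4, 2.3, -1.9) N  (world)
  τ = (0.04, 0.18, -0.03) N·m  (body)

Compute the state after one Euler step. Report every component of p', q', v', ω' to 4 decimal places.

precession coupling ω×(Iω) = (0.0028, -0.0420, -0.0090)
(τ − ω×Iω)/I = (1.8600, 4.4400, -0.5250)
new body rate ω' = (-1.3512, 0.5552, -1.4420)
2q̇ = q⊗(0,ω) = (0.8480246, -0.7460628, -1.0081960, -1.3992100)
q' = normalize(q + ½dt·q⊗(0,ω)) = (0.7083, -0.1281, -0.3272, 0.6122)
p' = p + v·dt = (-1.9960, 1.3440, -2.8040)
v + (F/m)dt = (-1.3920, 1.9840, 1.0480)

p' = (-1.9960, 1.3440, -2.8040)
q' = (0.7083, -0.1281, -0.3272, 0.6122)
v' = (-1.3920, 1.9840, 1.0480)
ω' = (-1.3512, 0.5552, -1.4420)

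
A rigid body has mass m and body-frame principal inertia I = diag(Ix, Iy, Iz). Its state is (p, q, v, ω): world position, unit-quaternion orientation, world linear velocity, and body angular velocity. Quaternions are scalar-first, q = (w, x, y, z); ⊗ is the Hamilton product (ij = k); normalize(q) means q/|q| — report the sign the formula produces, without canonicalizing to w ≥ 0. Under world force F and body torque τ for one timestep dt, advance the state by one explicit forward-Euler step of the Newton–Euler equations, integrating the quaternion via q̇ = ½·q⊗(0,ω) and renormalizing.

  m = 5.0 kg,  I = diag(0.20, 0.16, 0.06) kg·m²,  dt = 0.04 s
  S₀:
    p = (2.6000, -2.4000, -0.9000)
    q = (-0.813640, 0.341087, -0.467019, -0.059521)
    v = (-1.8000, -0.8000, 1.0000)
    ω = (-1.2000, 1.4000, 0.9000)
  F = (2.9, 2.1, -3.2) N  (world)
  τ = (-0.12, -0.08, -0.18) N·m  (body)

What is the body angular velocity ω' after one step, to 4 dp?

(τ − ω×Iω)/I = (0.0300, 0.4450, -4.1200)
ω' = ω + α·dt = (-1.1988, 1.4178, 0.7352)

ω' = (-1.1988, 1.4178, 0.7352)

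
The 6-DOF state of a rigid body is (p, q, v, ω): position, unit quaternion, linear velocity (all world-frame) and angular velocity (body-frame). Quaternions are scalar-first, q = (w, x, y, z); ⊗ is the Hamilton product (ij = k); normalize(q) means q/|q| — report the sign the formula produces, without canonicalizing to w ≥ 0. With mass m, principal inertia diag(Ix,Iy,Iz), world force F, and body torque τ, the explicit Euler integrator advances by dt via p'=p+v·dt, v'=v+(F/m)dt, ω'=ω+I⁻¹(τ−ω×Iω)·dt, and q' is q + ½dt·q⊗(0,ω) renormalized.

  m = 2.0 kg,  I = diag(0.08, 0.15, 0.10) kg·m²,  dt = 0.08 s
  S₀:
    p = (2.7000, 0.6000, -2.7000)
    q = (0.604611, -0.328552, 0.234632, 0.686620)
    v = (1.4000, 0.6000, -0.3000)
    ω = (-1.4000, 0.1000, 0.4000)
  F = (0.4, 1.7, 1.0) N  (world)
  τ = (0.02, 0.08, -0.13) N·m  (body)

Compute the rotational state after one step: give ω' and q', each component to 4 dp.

ω' = (-1.3780, 0.1367, 0.3038)
q' = (0.5733, -0.3608, 0.2035, 0.7069)

α = I⁻¹(τ − ω×Iω) = (0.2750, 0.4587, -1.2020)
ω' = ω + α·dt = (-1.3780, 0.1367, 0.3038)
Hamilton product q⊗(0,ω) = (-0.7580840, -0.8212646, -0.7693861, 0.5374740)
q + ½dt·q⊗(0,ω), renormalized = (0.5733, -0.3608, 0.2035, 0.7069)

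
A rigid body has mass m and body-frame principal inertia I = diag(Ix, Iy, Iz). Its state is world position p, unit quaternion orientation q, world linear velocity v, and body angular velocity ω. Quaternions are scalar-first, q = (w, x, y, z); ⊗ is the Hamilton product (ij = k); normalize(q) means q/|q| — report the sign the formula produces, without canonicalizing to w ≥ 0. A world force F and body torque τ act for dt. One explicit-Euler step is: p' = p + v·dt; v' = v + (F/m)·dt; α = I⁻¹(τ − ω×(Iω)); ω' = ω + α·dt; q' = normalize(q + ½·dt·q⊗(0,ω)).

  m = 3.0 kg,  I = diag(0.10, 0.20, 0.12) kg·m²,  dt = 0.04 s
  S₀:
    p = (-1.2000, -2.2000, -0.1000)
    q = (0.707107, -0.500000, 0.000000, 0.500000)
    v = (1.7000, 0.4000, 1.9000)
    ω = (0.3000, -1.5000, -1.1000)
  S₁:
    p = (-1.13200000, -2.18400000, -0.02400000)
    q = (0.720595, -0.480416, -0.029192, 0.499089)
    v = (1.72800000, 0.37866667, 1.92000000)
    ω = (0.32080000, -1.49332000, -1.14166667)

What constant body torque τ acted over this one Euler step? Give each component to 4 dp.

τ = (-0.0800, 0.0400, -0.1700)

rate change Δω = (0.02080000, 0.00668000, -0.04166667)
gyro term ω₀×Iω₀ = (-0.1320, 0.0066, -0.0450)
τ = I·(Δω/dt) + ω₀×(Iω₀) = (-0.0800, 0.0400, -0.1700)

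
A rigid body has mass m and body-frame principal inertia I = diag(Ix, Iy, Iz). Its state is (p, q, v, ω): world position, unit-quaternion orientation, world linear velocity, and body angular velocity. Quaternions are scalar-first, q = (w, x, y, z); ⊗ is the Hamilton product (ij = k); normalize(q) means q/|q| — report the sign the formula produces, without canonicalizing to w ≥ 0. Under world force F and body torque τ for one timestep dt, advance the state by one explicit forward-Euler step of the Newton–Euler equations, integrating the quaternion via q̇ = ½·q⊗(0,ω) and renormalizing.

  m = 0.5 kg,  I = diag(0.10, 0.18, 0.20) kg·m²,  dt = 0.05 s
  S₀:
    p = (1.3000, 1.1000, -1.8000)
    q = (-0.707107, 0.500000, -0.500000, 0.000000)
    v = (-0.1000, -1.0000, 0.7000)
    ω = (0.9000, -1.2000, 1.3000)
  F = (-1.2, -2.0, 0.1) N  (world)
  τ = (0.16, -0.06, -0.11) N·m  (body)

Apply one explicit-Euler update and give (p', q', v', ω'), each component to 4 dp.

p' = p + v·dt = (1.2950, 1.0500, -1.7650)
v + (F/m)dt = (-0.2200, -1.2000, 0.7100)
angular accel α = (1.9120, 0.3167, -0.1180)
ω' = ω + α·dt = (0.9956, -1.1842, 1.2941)
q⊗(0,ω) = (-1.0500000, -1.2863963, 0.1985284, -1.0692391)
q' = normalize(q + ½dt·q⊗(0,ω)) = (-0.7325, 0.4673, -0.4944, -0.0267)

p' = (1.2950, 1.0500, -1.7650)
q' = (-0.7325, 0.4673, -0.4944, -0.0267)
v' = (-0.2200, -1.2000, 0.7100)
ω' = (0.9956, -1.1842, 1.2941)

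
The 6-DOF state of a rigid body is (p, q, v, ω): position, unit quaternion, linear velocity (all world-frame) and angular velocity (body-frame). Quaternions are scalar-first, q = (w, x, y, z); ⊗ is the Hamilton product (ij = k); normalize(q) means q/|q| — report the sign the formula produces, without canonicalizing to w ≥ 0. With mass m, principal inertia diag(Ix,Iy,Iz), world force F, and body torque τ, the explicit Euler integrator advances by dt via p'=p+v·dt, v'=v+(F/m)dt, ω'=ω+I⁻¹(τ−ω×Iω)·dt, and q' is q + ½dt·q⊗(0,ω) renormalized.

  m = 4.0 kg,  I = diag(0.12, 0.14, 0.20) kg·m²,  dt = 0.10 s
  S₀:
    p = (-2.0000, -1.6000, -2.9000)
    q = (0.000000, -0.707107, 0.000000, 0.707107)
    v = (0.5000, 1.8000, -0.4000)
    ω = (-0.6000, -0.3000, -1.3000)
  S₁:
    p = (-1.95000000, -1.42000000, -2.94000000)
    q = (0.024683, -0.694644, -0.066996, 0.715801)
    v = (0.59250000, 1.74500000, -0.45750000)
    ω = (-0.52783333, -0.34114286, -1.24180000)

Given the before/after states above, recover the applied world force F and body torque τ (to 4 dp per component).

Δω = ω₁−ω₀ = (0.07216667, -0.04114286, 0.05820000)
ω₀×(Iω₀) = (0.0234, -0.0624, 0.0036)
applied torque τ = (0.1100, -0.1200, 0.1200)
v₁ − v₀ = (0.09250000, -0.05500000, -0.05750000)
applied force F = (3.7000, -2.2000, -2.3000)

F = (3.7000, -2.2000, -2.3000)
τ = (0.1100, -0.1200, 0.1200)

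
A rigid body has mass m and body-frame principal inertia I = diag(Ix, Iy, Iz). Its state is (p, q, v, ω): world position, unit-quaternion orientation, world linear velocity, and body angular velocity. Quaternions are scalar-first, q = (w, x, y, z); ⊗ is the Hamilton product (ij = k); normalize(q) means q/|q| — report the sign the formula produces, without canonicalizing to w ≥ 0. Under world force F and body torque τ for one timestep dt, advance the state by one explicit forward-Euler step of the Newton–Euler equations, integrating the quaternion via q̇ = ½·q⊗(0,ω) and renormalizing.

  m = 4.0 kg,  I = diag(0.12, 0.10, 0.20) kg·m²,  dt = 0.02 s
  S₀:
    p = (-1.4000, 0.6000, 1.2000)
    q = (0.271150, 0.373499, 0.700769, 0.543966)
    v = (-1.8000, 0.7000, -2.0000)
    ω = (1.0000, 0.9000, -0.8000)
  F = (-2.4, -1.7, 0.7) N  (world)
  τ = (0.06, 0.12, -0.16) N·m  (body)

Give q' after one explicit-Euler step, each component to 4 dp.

q' = (0.2654, 0.3657, 0.7115, 0.5381)

q⊗(0,ω) = (-0.5690183, -0.7790346, 1.0868002, -0.5815399)
q' = normalize(q + ½dt·q⊗(0,ω)) = (0.2654, 0.3657, 0.7115, 0.5381)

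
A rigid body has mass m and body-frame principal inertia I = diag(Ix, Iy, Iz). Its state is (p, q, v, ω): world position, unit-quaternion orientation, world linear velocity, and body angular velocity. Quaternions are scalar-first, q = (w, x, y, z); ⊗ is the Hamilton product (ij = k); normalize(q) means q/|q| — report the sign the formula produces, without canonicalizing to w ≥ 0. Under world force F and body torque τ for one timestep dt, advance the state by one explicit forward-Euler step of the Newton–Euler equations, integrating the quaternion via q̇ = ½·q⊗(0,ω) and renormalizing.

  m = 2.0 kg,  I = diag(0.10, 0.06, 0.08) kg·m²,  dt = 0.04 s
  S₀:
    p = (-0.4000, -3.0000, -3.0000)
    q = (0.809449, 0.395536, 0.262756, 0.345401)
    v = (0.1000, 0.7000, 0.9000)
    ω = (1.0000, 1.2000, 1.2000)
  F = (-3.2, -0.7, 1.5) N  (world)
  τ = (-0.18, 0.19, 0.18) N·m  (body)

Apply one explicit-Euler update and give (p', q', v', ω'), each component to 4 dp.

p' = p + v·dt = (-0.3960, -2.9720, -2.9640)
v + (F/m)dt = (0.0360, 0.6860, 0.9300)
angular accel α = (-2.0880, 2.7667, 2.8500)
ω' = ω + α·dt = (0.9165, 1.3107, 1.3140)
2q̇ = q⊗(0,ω) = (-1.1253244, 0.7102750, 0.8420966, 1.1832260)
updated quaternion q' = (0.7863, 0.4094, 0.2794, 0.3688)

p' = (-0.3960, -2.9720, -2.9640)
q' = (0.7863, 0.4094, 0.2794, 0.3688)
v' = (0.0360, 0.6860, 0.9300)
ω' = (0.9165, 1.3107, 1.3140)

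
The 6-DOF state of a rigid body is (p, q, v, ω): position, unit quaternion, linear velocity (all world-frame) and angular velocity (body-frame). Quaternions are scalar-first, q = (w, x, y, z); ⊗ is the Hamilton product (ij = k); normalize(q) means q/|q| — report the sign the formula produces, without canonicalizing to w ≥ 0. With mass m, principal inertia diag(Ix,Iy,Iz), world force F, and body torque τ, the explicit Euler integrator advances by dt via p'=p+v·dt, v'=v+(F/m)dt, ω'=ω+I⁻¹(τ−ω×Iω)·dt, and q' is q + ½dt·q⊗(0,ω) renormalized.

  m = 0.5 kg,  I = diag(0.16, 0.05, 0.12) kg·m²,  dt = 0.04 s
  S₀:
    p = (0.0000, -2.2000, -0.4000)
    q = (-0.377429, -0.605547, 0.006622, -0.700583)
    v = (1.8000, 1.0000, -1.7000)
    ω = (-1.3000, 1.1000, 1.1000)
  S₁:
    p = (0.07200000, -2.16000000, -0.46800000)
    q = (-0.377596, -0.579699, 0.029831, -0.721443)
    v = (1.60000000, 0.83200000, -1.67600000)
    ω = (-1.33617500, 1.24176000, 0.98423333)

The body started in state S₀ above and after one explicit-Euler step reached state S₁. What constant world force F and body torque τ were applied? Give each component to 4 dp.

Δω = ω₁−ω₀ = (-0.03617500, 0.14176000, -0.11576667)
applied torque τ = (-0.0600, 0.1200, -0.1900)
velocity change Δv = (-0.20000000, -0.16800000, 0.02400000)
applied force F = (-2.5000, -2.1000, 0.3000)

F = (-2.5000, -2.1000, 0.3000)
τ = (-0.0600, 0.1200, -0.1900)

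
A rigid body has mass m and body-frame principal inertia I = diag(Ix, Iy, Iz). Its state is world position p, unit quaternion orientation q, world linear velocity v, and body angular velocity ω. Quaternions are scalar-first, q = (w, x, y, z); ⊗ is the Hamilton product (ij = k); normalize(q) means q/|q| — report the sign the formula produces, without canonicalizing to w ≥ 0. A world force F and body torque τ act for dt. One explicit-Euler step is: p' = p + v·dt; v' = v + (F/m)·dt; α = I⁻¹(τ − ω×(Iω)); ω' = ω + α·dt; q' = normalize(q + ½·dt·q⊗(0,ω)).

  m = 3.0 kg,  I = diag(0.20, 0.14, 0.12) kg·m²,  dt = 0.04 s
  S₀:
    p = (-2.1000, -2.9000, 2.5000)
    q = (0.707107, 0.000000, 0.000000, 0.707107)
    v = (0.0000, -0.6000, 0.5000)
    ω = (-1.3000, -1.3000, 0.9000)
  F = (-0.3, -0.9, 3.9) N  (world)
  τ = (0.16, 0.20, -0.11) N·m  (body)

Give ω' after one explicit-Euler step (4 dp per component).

ω' = (-1.2727, -1.2161, 0.8971)

angular accel α = (0.6830, 2.0971, -0.0717)
ω + α·dt = (-1.2727, -1.2161, 0.8971)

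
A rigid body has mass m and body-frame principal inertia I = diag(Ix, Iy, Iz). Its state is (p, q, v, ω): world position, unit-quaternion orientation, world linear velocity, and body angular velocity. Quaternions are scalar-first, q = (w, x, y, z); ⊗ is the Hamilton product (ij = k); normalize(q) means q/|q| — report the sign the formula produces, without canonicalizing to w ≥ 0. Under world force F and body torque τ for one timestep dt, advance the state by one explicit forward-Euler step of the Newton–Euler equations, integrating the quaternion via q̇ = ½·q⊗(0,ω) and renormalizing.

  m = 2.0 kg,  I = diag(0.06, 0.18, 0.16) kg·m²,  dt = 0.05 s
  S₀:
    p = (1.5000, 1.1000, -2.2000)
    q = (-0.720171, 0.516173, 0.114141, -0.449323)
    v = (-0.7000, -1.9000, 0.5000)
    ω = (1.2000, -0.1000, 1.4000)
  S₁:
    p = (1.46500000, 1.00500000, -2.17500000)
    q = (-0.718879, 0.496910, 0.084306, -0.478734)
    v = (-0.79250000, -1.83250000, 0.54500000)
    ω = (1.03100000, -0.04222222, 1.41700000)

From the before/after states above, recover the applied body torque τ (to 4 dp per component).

rate change Δω = (-0.16900000, 0.05777778, 0.01700000)
I·α + gyro = (-0.2000, 0.0400, 0.0400)

τ = (-0.2000, 0.0400, 0.0400)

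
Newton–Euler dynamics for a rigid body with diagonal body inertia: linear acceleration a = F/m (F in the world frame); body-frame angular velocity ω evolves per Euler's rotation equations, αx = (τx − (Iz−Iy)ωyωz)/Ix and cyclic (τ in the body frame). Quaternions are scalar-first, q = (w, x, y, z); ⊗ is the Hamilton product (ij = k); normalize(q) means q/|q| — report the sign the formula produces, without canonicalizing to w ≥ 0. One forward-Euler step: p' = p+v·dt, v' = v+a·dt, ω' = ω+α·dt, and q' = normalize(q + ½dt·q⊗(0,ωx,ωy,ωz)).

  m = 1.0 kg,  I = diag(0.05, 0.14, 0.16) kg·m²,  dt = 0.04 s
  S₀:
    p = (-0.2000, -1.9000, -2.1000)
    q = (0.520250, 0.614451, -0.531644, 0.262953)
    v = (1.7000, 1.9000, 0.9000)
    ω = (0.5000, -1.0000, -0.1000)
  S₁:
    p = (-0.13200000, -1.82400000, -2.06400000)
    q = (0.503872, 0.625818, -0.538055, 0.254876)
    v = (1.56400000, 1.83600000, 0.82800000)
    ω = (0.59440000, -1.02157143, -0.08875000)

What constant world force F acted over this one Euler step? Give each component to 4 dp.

F = (-3.4000, -1.6000, -1.8000)

v₁ − v₀ = (-0.13600000, -0.06400000, -0.07200000)
applied force F = (-3.4000, -1.6000, -1.8000)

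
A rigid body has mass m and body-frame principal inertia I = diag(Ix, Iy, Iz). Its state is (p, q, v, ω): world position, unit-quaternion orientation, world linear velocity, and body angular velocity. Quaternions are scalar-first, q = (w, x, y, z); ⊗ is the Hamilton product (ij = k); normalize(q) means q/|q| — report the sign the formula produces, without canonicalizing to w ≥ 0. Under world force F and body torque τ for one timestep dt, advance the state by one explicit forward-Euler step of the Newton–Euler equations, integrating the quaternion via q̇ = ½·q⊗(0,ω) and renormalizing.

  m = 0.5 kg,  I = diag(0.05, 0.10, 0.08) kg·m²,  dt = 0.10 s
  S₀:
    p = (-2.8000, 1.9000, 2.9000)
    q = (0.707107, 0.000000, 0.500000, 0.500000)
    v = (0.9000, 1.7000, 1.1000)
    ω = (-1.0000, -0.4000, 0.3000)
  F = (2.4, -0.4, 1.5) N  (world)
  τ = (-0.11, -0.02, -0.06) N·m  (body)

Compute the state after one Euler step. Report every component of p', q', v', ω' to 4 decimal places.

p' = (-2.7100, 2.0700, 3.0100)
q' = (0.7085, -0.0178, 0.4601, 0.5348)
v' = (1.3800, 1.6200, 1.4000)
ω' = (-1.2248, -0.4290, 0.2000)

a = F/m = (4.8000, -0.8000, 3.0000)
p + v·dt = (-2.7100, 2.0700, 3.0100)
v' = v + a·dt = (1.3800, 1.6200, 1.4000)
(τ − ω×Iω)/I = (-2.2480, -0.2900, -1.0000)
new body rate ω' = (-1.2248, -0.4290, 0.2000)
Hamilton product q⊗(0,ω) = (0.0500000, -0.3571070, -0.7828428, 0.7121321)
q + ½dt·q⊗(0,ω), renormalized = (0.7085, -0.0178, 0.4601, 0.5348)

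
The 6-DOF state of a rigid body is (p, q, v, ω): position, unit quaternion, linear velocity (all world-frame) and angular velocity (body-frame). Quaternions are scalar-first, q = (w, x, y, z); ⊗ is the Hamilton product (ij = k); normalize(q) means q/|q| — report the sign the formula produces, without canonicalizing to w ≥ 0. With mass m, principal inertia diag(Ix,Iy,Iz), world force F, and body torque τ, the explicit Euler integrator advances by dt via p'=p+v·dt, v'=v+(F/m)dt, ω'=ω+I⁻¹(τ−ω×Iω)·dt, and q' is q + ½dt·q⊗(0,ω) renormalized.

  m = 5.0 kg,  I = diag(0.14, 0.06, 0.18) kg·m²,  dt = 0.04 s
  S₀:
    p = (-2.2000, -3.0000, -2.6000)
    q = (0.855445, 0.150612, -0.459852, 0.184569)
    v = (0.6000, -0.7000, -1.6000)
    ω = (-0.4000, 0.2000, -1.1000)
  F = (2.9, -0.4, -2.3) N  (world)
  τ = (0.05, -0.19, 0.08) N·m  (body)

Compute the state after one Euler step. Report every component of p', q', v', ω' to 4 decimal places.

ω×(Iω) gyroscopic = (-0.0264, -0.0176, 0.0064)
α = I⁻¹(τ − ω×Iω) = (0.5457, -2.8733, 0.4089)
ω + α·dt = (-0.3782, 0.0851, -1.0836)
Hamilton product q⊗(0,ω) = (0.3552411, 0.1267454, 0.2629346, -1.0948079)
q + ½dt·q⊗(0,ω), renormalized = (0.8623, 0.1531, -0.4545, 0.1626)
a = (0.5800, -0.0800, -0.4600)
new position p' = (-2.1760, -3.0280, -2.6640)
new velocity v' = (0.6232, -0.7032, -1.6184)

p' = (-2.1760, -3.0280, -2.6640)
q' = (0.8623, 0.1531, -0.4545, 0.1626)
v' = (0.6232, -0.7032, -1.6184)
ω' = (-0.3782, 0.0851, -1.0836)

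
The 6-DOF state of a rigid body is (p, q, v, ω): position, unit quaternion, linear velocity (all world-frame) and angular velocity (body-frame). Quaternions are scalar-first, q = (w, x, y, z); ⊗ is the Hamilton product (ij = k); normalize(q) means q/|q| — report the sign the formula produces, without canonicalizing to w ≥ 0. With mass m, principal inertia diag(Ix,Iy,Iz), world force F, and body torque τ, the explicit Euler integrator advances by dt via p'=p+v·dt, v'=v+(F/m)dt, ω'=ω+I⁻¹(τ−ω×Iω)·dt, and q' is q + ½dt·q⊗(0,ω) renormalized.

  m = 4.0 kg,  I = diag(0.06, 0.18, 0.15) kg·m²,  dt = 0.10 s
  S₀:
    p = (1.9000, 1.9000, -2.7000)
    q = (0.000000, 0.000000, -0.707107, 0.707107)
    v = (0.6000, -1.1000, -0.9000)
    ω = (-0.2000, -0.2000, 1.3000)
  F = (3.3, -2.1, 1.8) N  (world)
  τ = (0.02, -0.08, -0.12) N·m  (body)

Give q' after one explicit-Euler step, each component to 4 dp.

q' = (-0.0529, -0.0388, -0.7126, 0.6985)

Hamilton product q⊗(0,ω) = (-1.0606605, -0.7778177, -0.1414214, -0.1414214)
updated quaternion q' = (-0.0529, -0.0388, -0.7126, 0.6985)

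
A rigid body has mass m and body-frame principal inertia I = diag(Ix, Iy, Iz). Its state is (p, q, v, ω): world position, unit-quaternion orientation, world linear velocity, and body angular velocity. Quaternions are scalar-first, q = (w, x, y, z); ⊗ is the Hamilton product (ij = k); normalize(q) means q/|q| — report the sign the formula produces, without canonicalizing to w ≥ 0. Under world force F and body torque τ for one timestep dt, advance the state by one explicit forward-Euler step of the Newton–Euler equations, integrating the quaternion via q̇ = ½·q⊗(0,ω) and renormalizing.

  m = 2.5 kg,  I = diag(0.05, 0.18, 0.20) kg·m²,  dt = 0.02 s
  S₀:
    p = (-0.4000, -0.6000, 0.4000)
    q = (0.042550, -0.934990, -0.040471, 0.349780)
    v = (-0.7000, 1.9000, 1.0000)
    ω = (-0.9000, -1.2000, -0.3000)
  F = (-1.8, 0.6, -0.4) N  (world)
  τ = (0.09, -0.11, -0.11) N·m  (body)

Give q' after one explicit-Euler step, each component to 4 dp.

q' = (0.0347, -0.9309, -0.0469, 0.3605)

2q̇ = q⊗(0,ω) = (-0.7851222, 0.3935823, -0.6463590, 1.0727991)
updated quaternion q' = (0.0347, -0.9309, -0.0469, 0.3605)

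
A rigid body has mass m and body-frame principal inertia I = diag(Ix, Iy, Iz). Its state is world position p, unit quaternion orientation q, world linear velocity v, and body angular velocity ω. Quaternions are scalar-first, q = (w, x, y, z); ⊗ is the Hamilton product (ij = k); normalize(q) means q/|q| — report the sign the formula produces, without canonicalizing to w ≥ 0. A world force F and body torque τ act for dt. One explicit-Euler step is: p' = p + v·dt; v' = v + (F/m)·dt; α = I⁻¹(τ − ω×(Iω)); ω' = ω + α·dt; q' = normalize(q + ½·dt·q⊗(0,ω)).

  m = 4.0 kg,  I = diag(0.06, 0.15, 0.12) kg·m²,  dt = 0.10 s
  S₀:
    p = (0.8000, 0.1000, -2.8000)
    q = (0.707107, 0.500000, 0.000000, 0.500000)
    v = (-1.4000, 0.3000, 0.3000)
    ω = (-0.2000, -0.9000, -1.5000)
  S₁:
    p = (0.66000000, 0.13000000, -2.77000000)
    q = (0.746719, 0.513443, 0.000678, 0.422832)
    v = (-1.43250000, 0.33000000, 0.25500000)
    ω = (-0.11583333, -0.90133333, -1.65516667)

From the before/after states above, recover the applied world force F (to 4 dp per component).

F = (-1.3000, 1.2000, -1.8000)

Δv = v₁−v₀ = (-0.03250000, 0.03000000, -0.04500000)
m·(v₁−v₀)/dt = (-1.3000, 1.2000, -1.8000)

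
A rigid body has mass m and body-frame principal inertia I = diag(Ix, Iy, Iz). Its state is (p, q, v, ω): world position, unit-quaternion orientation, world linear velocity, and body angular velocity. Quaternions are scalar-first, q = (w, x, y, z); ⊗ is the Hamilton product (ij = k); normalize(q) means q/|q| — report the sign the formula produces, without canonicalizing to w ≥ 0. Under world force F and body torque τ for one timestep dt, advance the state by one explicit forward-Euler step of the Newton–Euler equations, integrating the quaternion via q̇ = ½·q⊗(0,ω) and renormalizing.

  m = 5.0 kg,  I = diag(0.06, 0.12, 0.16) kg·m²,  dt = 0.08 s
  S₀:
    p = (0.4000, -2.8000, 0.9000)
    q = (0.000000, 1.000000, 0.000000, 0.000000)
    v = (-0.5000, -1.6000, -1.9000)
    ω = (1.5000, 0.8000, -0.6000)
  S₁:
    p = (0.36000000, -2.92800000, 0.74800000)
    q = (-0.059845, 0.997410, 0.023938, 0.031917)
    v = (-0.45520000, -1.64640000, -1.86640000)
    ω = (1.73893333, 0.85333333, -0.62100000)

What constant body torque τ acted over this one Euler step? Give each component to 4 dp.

τ = (0.1600, 0.1700, 0.0300)

ω₁ − ω₀ = (0.23893333, 0.05333333, -0.02100000)
ω₀×(Iω₀) = (-0.0192, 0.0900, 0.0720)
I·α + gyro = (0.1600, 0.1700, 0.0300)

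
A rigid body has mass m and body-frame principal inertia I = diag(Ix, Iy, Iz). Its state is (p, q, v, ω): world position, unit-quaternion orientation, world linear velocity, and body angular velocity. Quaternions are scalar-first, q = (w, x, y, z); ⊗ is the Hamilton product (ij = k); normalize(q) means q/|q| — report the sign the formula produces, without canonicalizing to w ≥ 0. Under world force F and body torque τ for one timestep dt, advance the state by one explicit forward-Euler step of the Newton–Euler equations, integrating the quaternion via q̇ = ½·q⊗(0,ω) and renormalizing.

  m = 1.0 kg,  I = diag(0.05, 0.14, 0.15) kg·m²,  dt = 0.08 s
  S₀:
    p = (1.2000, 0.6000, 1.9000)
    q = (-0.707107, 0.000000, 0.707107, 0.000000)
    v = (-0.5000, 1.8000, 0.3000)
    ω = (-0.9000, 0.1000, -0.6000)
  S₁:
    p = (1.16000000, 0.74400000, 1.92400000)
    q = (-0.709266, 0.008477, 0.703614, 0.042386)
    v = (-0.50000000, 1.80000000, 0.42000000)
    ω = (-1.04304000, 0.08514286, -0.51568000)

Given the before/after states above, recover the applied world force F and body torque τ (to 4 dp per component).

Δv = v₁−v₀ = (0.00000000, 0.00000000, 0.12000000)
applied force F = (0.0000, 0.0000, 1.5000)
Δω = ω₁−ω₀ = (-0.14304000, -0.01485714, 0.08432000)
precession coupling = (-0.0006, -0.0540, -0.0081)
I·α + gyro = (-0.0900, -0.0800, 0.1500)

F = (0.0000, 0.0000, 1.5000)
τ = (-0.0900, -0.0800, 0.1500)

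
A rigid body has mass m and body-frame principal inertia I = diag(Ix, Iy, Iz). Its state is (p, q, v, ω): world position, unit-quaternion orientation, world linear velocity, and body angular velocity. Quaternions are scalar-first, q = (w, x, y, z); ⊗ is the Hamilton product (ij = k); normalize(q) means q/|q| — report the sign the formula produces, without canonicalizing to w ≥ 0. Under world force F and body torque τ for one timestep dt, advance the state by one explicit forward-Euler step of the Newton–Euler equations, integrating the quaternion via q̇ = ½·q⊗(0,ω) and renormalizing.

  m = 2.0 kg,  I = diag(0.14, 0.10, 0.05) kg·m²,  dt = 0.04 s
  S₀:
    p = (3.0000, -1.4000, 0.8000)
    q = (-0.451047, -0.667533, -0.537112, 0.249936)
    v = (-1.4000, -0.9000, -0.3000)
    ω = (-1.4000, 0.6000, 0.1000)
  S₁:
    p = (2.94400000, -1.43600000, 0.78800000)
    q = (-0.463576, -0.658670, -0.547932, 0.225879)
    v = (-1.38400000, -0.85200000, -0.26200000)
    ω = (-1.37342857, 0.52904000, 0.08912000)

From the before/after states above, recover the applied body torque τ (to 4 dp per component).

Δω = ω₁−ω₀ = (0.02657143, -0.07096000, -0.01088000)
ω₀×(Iω₀) = (-0.0030, -0.0126, 0.0336)
applied torque τ = (0.0900, -0.1900, 0.0200)

τ = (0.0900, -0.1900, 0.0200)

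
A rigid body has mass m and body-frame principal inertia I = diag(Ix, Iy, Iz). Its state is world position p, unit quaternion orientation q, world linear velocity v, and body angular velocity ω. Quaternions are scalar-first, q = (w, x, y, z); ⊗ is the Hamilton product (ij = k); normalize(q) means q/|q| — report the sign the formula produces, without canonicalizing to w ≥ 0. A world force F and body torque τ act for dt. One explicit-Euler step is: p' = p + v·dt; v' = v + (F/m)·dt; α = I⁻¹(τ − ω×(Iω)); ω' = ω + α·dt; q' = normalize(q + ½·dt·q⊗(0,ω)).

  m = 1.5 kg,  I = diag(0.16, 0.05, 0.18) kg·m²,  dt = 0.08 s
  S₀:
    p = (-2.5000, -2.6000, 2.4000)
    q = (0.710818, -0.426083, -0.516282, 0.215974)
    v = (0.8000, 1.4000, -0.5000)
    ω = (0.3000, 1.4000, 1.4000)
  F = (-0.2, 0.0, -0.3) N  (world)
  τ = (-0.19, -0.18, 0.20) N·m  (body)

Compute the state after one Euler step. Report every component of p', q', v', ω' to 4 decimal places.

p' = (-2.4360, -2.4880, 2.3600)
q' = (0.7304, -0.4571, -0.4486, 0.2374)
v' = (0.7893, 1.4000, -0.5160)
ω' = (0.0776, 1.1254, 1.5094)

a = F/m = (-0.1333, 0.0000, -0.2000)
p + v·dt = (-2.4360, -2.4880, 2.3600)
new velocity v' = (0.7893, 1.4000, -0.5160)
α = I⁻¹(τ − ω×Iω) = (-2.7800, -3.4320, 1.3678)
ω + α·dt = (0.0776, 1.1254, 1.5094)
q⊗(0,ω) = (0.5482561, -0.8119130, 1.6564536, 0.5535136)
q' = normalize(q + ½dt·q⊗(0,ω)) = (0.7304, -0.4571, -0.4486, 0.2374)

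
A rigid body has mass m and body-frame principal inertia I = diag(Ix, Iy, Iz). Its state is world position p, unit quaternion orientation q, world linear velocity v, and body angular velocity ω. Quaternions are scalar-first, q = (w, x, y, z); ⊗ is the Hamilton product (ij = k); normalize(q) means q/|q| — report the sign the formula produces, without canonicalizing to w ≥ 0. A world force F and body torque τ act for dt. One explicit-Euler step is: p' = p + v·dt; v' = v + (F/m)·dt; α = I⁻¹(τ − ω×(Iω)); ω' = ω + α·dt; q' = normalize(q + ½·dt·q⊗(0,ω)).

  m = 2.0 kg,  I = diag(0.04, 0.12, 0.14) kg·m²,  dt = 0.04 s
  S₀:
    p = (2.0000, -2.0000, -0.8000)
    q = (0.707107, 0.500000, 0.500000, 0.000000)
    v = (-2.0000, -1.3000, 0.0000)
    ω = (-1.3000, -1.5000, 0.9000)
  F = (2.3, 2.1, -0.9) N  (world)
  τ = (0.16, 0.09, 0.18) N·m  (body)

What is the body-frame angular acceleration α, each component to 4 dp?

α = (4.6750, -0.2250, 0.1714)

precession coupling ω×(Iω) = (-0.0270, 0.1170, 0.1560)
α = I⁻¹(τ − ω×Iω) = (4.6750, -0.2250, 0.1714)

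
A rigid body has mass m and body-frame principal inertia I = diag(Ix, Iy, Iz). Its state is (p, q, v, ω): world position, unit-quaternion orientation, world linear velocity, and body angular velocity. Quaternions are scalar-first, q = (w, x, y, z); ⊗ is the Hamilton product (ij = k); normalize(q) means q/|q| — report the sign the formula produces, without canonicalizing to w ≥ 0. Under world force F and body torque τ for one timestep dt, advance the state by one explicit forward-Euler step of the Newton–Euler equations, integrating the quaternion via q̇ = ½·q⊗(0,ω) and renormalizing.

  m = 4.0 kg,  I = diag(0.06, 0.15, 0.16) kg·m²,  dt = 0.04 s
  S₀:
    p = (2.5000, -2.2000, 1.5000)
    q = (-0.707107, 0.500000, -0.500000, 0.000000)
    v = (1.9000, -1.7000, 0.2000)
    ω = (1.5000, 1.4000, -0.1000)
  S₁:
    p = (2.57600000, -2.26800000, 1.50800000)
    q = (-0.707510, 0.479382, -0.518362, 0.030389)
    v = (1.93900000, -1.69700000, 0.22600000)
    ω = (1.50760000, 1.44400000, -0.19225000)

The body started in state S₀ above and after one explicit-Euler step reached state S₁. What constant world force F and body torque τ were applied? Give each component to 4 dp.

Δv = v₁−v₀ = (0.03900000, 0.00300000, 0.02600000)
F = m·Δv/dt = (3.9000, 0.3000, 2.6000)
Δω = ω₁−ω₀ = (0.00760000, 0.04400000, -0.09225000)
gyro term ω₀×Iω₀ = (-0.0014, 0.0150, 0.1890)
τ = I·(Δω/dt) + ω₀×(Iω₀) = (0.0100, 0.1800, -0.1800)

F = (3.9000, 0.3000, 2.6000)
τ = (0.0100, 0.1800, -0.1800)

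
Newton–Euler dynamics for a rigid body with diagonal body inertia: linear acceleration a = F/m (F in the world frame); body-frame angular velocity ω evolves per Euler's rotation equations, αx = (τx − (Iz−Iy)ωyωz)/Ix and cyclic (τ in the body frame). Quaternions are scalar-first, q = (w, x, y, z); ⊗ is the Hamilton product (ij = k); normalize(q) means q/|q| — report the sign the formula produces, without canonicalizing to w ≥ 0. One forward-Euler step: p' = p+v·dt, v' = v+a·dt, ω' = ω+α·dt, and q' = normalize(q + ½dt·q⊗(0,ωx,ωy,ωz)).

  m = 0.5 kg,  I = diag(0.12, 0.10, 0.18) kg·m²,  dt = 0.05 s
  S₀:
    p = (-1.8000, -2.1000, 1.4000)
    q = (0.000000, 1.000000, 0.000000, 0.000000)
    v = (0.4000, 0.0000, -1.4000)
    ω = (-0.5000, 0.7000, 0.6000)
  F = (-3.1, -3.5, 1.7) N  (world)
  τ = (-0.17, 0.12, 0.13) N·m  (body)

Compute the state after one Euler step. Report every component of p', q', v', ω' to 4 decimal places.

p' = (-1.7800, -2.1000, 1.3300)
q' = (0.0125, 0.9997, -0.0150, 0.0175)
v' = (0.0900, -0.3500, -1.2300)
ω' = (-0.5848, 0.7510, 0.6342)

p + v·dt = (-1.7800, -2.1000, 1.3300)
v' = v + a·dt = (0.0900, -0.3500, -1.2300)
precession coupling ω×(Iω) = (0.0336, 0.0180, 0.0070)
angular accel α = (-1.6967, 1.0200, 0.6833)
ω + α·dt = (-0.5848, 0.7510, 0.6342)
Hamilton product q⊗(0,ω) = (0.5000000, 0.0000000, -0.6000000, 0.7000000)
q' = normalize(q + ½dt·q⊗(0,ω)) = (0.0125, 0.9997, -0.0150, 0.0175)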